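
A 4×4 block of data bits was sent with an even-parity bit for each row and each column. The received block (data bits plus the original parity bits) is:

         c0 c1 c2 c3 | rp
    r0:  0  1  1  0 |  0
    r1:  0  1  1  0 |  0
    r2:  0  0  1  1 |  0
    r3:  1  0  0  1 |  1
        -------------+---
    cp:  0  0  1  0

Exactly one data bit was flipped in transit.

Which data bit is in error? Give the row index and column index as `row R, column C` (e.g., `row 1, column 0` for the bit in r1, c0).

Recompute each row's even parity and compare to rp:
  r0: data parity 0, sent rp 0 → ok
  r1: data parity 0, sent rp 0 → ok
  r2: data parity 0, sent rp 0 → ok
  r3: data parity 0, sent rp 1 → mismatch
Recompute each column's even parity and compare to cp:
  c0: data parity 1, sent cp 0 → mismatch
  c1: data parity 0, sent cp 0 → ok
  c2: data parity 1, sent cp 1 → ok
  c3: data parity 0, sent cp 0 → ok
Exactly one row (r3) and one column (c0) fail → the flipped bit is at their intersection.

row 3, column 0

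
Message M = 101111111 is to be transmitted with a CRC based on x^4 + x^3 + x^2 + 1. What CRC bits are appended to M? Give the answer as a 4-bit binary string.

1100

Append 4 zeros: 1011111110000. Divide by 11101 (XOR where the leading bit is 1):
  pos 0: 10111 XOR 11101 = 01010
  pos 1: 10101 XOR 11101 = 01000
  pos 2: 10001 XOR 11101 = 01100
  pos 3: 11001 XOR 11101 = 00100
  pos 5: 10010 XOR 11101 = 01111
  pos 6: 11110 XOR 11101 = 00011
Remainder (last 4 bits) = 1100. This is the CRC / FCS.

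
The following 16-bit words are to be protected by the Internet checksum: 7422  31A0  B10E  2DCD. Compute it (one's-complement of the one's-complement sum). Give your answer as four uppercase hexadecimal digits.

7B61

One's-complement addition (fold any carry out of bit 15 back into bit 0):
  0x7422 + 0x31A0 = 0x0A5C2
  0xA5C2 + 0xB10E = 0x156D0 → wrap carry → 0x56D1
  0x56D1 + 0x2DCD = 0x0849E
One's-complement sum = 0x849E.
Checksum = ~0x849E & 0xFFFF = 0x7B61.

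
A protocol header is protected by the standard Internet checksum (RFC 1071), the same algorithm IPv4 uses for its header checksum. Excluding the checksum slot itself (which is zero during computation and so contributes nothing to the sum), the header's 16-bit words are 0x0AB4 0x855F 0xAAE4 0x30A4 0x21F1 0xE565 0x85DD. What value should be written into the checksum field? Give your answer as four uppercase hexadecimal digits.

One's-complement addition (fold any carry out of bit 15 back into bit 0):
  0x0AB4 + 0x855F = 0x09013
  0x9013 + 0xAAE4 = 0x13AF7 → wrap carry → 0x3AF8
  0x3AF8 + 0x30A4 = 0x06B9C
  0x6B9C + 0x21F1 = 0x08D8D
  0x8D8D + 0xE565 = 0x172F2 → wrap carry → 0x72F3
  0x72F3 + 0x85DD = 0x0F8D0
One's-complement sum = 0xF8D0.
Checksum = ~0xF8D0 & 0xFFFF = 0x072F.

072F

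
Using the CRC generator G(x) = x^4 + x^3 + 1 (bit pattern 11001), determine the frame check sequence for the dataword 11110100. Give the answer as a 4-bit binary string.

0011

Append 4 zeros: 111101000000. Divide by 11001 (XOR where the leading bit is 1):
  pos 0: 11110 XOR 11001 = 00111
  pos 2: 11110 XOR 11001 = 00111
  pos 4: 11100 XOR 11001 = 00101
  pos 6: 10100 XOR 11001 = 01101
  pos 7: 11010 XOR 11001 = 00011
Remainder (last 4 bits) = 0011. This is the CRC / FCS.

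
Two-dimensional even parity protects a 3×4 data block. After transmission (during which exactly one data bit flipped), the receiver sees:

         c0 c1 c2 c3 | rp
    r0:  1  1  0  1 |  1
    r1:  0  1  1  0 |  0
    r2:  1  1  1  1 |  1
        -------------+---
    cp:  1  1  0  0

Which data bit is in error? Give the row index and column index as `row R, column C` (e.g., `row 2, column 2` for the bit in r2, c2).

row 2, column 0

Recompute each row's even parity and compare to rp:
  r0: data parity 1, sent rp 1 → ok
  r1: data parity 0, sent rp 0 → ok
  r2: data parity 0, sent rp 1 → mismatch
Recompute each column's even parity and compare to cp:
  c0: data parity 0, sent cp 1 → mismatch
  c1: data parity 1, sent cp 1 → ok
  c2: data parity 0, sent cp 0 → ok
  c3: data parity 0, sent cp 0 → ok
Exactly one row (r2) and one column (c0) fail → the flipped bit is at their intersection.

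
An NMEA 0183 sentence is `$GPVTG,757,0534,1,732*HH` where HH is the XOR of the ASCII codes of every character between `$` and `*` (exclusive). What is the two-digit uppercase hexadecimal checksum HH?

XOR the ASCII codes of the payload characters:
  'G' = 0x47 → acc = 0x47
  'P' = 0x50 → acc = 0x17
  'V' = 0x56 → acc = 0x41
  'T' = 0x54 → acc = 0x15
  'G' = 0x47 → acc = 0x52
  ',' = 0x2C → acc = 0x7E
  '7' = 0x37 → acc = 0x49
  '5' = 0x35 → acc = 0x7C
  '7' = 0x37 → acc = 0x4B
  ',' = 0x2C → acc = 0x67
  '0' = 0x30 → acc = 0x57
  '5' = 0x35 → acc = 0x62
  '3' = 0x33 → acc = 0x51
  '4' = 0x34 → acc = 0x65
  ',' = 0x2C → acc = 0x49
  '1' = 0x31 → acc = 0x78
  ',' = 0x2C → acc = 0x54
  '7' = 0x37 → acc = 0x63
  '3' = 0x33 → acc = 0x50
  '2' = 0x32 → acc = 0x62
Checksum = 0x62.

62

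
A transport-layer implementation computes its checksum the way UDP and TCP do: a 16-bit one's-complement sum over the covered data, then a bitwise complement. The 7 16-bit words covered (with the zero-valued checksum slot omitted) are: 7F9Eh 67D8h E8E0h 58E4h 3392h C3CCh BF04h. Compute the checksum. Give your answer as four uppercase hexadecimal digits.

2060

One's-complement addition (fold any carry out of bit 15 back into bit 0):
  0x7F9E + 0x67D8 = 0x0E776
  0xE776 + 0xE8E0 = 0x1D056 → wrap carry → 0xD057
  0xD057 + 0x58E4 = 0x1293B → wrap carry → 0x293C
  0x293C + 0x3392 = 0x05CCE
  0x5CCE + 0xC3CC = 0x1209A → wrap carry → 0x209B
  0x209B + 0xBF04 = 0x0DF9F
One's-complement sum = 0xDF9F.
Checksum = ~0xDF9F & 0xFFFF = 0x2060.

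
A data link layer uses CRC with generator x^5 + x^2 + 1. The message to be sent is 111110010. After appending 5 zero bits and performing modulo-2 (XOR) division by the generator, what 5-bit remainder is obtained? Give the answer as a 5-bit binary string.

Append 5 zeros: 11111001000000. Divide by 100101 (XOR where the leading bit is 1):
  pos 0: 111110 XOR 100101 = 011011
  pos 1: 110110 XOR 100101 = 010011
  pos 2: 100111 XOR 100101 = 000010
  pos 6: 100000 XOR 100101 = 000101
Remainder (last 5 bits) = 10100. This is the CRC / FCS.

10100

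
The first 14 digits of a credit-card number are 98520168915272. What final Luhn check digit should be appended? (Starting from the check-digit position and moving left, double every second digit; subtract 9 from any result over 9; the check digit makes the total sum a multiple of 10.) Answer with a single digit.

Partial digits right→left: 2 7 2 5 1 9 8 6 1 0 2 5 8 9
Double every second digit counting from the check-digit position (so the 1st, 3rd, 5th, ... of the partial from the right).
  doubled (with −9 where >9): 4 4 2 7 2 4 7 → sum 30
  kept as-is: 7 5 9 6 0 5 9 → sum 41
Total = 30 + 41 = 71.
Check digit = (10 − (71 mod 10)) mod 10 = 9.

9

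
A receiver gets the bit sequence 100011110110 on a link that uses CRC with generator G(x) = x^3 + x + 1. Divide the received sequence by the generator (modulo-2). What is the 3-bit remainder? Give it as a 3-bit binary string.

101

Modulo-2 division of 100011110110 by 1011:
  pos 0: 1000 XOR 1011 = 0011
  pos 2: 1111 XOR 1011 = 0100
  pos 3: 1001 XOR 1011 = 0010
  pos 5: 1010 XOR 1011 = 0001
  pos 8: 1110 XOR 1011 = 0101
Remainder = 101 (nonzero — an error is detected).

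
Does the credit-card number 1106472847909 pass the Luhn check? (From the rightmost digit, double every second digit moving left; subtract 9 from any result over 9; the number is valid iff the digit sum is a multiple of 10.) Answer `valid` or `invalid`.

From the right, keep odd positions and double even positions (subtract 9 from any doubled value over 9):
  doubled (positions 2,4,...): 0 5 7 5 3 2 → sum 22
  kept (positions 1,3,...): 9 9 4 2 4 0 1 → sum 29
Total = 51.
51 mod 10 = 1, so the number is invalid.

invalid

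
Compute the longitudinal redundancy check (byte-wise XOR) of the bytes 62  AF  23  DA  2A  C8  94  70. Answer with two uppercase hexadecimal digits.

32

XOR the bytes together:
  start with 0x62
  0x62 ⊕ 0xAF = 0xCD
  0xCD ⊕ 0x23 = 0xEE
  0xEE ⊕ 0xDA = 0x34
  0x34 ⊕ 0x2A = 0x1E
  0x1E ⊕ 0xC8 = 0xD6
  0xD6 ⊕ 0x94 = 0x42
  0x42 ⊕ 0x70 = 0x32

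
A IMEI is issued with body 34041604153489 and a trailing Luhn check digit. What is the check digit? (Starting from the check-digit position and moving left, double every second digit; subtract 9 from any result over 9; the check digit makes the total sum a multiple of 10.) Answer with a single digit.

Partial digits right→left: 9 8 4 3 5 1 4 0 6 1 4 0 4 3
Double every second digit counting from the check-digit position (so the 1st, 3rd, 5th, ... of the partial from the right).
  doubled (with −9 where >9): 9 8 1 8 3 8 8 → sum 45
  kept as-is: 8 3 1 0 1 0 3 → sum 16
Total = 45 + 16 = 61.
Check digit = (10 − (61 mod 10)) mod 10 = 9.

9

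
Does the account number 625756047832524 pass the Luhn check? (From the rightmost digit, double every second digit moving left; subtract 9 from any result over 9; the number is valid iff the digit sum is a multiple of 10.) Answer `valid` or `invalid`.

From the right, keep odd positions and double even positions (subtract 9 from any doubled value over 9):
  doubled (positions 2,4,...): 4 4 7 8 3 5 4 → sum 35
  kept (positions 1,3,...): 4 5 3 7 0 5 5 6 → sum 35
Total = 70.
70 mod 10 = 0, so the number is valid.

valid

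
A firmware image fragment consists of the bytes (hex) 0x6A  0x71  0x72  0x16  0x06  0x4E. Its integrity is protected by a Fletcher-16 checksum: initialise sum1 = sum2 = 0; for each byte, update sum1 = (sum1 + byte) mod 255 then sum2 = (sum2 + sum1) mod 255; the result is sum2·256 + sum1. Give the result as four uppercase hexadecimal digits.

Running sums (mod 255):
  after byte 0 (0x6A): sum1=106, sum2=106
  after byte 1 (0x71): sum1=219, sum2=70
  after byte 2 (0x72): sum1=78, sum2=148
  after byte 3 (0x16): sum1=100, sum2=248
  after byte 4 (0x06): sum1=106, sum2=99
  after byte 5 (0x4E): sum1=184, sum2=28
Checksum = sum2·256 + sum1 = 28·256 + 184 = 7352 = 0x1CB8.

1CB8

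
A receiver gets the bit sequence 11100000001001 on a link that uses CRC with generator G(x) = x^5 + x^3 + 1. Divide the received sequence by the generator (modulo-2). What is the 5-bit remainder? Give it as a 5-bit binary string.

01101

Modulo-2 division of 11100000001001 by 101001:
  pos 0: 111000 XOR 101001 = 010001
  pos 1: 100010 XOR 101001 = 001011
  pos 3: 101100 XOR 101001 = 000101
  pos 6: 101010 XOR 101001 = 000011
Remainder = 01101 (nonzero — an error is detected).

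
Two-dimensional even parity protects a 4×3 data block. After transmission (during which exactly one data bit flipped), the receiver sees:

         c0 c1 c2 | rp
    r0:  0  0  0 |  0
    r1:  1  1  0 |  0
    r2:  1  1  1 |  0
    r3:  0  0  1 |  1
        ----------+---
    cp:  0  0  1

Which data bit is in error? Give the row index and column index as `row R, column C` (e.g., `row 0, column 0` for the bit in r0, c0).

Recompute each row's even parity and compare to rp:
  r0: data parity 0, sent rp 0 → ok
  r1: data parity 0, sent rp 0 → ok
  r2: data parity 1, sent rp 0 → mismatch
  r3: data parity 1, sent rp 1 → ok
Recompute each column's even parity and compare to cp:
  c0: data parity 0, sent cp 0 → ok
  c1: data parity 0, sent cp 0 → ok
  c2: data parity 0, sent cp 1 → mismatch
Exactly one row (r2) and one column (c2) fail → the flipped bit is at their intersection.

row 2, column 2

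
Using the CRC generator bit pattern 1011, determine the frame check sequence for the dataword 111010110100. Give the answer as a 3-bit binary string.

100

Append 3 zeros: 111010110100000. Divide by 1011 (XOR where the leading bit is 1):
  pos 0: 1110 XOR 1011 = 0101
  pos 1: 1011 XOR 1011 = 0000
  pos 6: 1101 XOR 1011 = 0110
  pos 7: 1100 XOR 1011 = 0111
  pos 8: 1110 XOR 1011 = 0101
  pos 9: 1010 XOR 1011 = 0001
Remainder (last 3 bits) = 100. This is the CRC / FCS.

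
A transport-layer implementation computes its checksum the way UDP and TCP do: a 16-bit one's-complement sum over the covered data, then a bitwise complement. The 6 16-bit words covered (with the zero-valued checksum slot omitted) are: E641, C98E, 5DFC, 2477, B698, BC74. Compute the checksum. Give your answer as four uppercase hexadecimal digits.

One's-complement addition (fold any carry out of bit 15 back into bit 0):
  0xE641 + 0xC98E = 0x1AFCF → wrap carry → 0xAFD0
  0xAFD0 + 0x5DFC = 0x10DCC → wrap carry → 0x0DCD
  0x0DCD + 0x2477 = 0x03244
  0x3244 + 0xB698 = 0x0E8DC
  0xE8DC + 0xBC74 = 0x1A550 → wrap carry → 0xA551
One's-complement sum = 0xA551.
Checksum = ~0xA551 & 0xFFFF = 0x5AAE.

5AAE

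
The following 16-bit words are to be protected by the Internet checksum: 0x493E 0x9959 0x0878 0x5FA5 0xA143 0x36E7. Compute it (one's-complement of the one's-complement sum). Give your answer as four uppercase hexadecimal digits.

DD1F

One's-complement addition (fold any carry out of bit 15 back into bit 0):
  0x493E + 0x9959 = 0x0E297
  0xE297 + 0x0878 = 0x0EB0F
  0xEB0F + 0x5FA5 = 0x14AB4 → wrap carry → 0x4AB5
  0x4AB5 + 0xA143 = 0x0EBF8
  0xEBF8 + 0x36E7 = 0x122DF → wrap carry → 0x22E0
One's-complement sum = 0x22E0.
Checksum = ~0x22E0 & 0xFFFF = 0xDD1F.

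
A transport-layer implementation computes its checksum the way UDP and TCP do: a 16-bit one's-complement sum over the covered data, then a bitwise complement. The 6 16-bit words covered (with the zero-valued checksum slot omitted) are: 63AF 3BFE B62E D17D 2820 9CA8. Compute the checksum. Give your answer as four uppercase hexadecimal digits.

One's-complement addition (fold any carry out of bit 15 back into bit 0):
  0x63AF + 0x3BFE = 0x09FAD
  0x9FAD + 0xB62E = 0x155DB → wrap carry → 0x55DC
  0x55DC + 0xD17D = 0x12759 → wrap carry → 0x275A
  0x275A + 0x2820 = 0x04F7A
  0x4F7A + 0x9CA8 = 0x0EC22
One's-complement sum = 0xEC22.
Checksum = ~0xEC22 & 0xFFFF = 0x13DD.

13DD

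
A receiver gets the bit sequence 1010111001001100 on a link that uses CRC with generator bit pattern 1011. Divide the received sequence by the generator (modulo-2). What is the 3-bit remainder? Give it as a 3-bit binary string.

Modulo-2 division of 1010111001001100 by 1011:
  pos 0: 1010 XOR 1011 = 0001
  pos 3: 1111 XOR 1011 = 0100
  pos 4: 1000 XOR 1011 = 0011
  pos 6: 1101 XOR 1011 = 0110
  pos 7: 1100 XOR 1011 = 0111
  pos 8: 1110 XOR 1011 = 0101
  pos 9: 1011 XOR 1011 = 0000
Remainder = 100 (nonzero — an error is detected).

100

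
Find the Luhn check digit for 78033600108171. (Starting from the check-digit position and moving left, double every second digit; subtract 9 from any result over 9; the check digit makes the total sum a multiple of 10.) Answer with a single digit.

4

Partial digits right→left: 1 7 1 8 0 1 0 0 6 3 3 0 8 7
Double every second digit counting from the check-digit position (so the 1st, 3rd, 5th, ... of the partial from the right).
  doubled (with −9 where >9): 2 2 0 0 3 6 7 → sum 20
  kept as-is: 7 8 1 0 3 0 7 → sum 26
Total = 20 + 26 = 46.
Check digit = (10 − (46 mod 10)) mod 10 = 4.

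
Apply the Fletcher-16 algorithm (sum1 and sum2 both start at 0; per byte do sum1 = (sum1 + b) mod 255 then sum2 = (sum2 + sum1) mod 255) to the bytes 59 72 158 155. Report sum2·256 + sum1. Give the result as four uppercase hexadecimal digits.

9EBD

Running sums (mod 255):
  after byte 0 (59): sum1=59, sum2=59
  after byte 1 (72): sum1=131, sum2=190
  after byte 2 (158): sum1=34, sum2=224
  after byte 3 (155): sum1=189, sum2=158
Checksum = sum2·256 + sum1 = 158·256 + 189 = 40637 = 0x9EBD.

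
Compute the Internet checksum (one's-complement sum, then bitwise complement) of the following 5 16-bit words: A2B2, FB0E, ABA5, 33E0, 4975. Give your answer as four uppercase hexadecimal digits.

One's-complement addition (fold any carry out of bit 15 back into bit 0):
  0xA2B2 + 0xFB0E = 0x19DC0 → wrap carry → 0x9DC1
  0x9DC1 + 0xABA5 = 0x14966 → wrap carry → 0x4967
  0x4967 + 0x33E0 = 0x07D47
  0x7D47 + 0x4975 = 0x0C6BC
One's-complement sum = 0xC6BC.
Checksum = ~0xC6BC & 0xFFFF = 0x3943.

3943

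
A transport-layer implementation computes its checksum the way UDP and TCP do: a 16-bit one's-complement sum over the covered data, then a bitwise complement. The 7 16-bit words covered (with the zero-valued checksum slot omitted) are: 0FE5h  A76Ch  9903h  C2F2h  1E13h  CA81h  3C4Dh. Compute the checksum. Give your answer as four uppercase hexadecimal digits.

One's-complement addition (fold any carry out of bit 15 back into bit 0):
  0x0FE5 + 0xA76C = 0x0B751
  0xB751 + 0x9903 = 0x15054 → wrap carry → 0x5055
  0x5055 + 0xC2F2 = 0x11347 → wrap carry → 0x1348
  0x1348 + 0x1E13 = 0x0315B
  0x315B + 0xCA81 = 0x0FBDC
  0xFBDC + 0x3C4D = 0x13829 → wrap carry → 0x382A
One's-complement sum = 0x382A.
Checksum = ~0x382A & 0xFFFF = 0xC7D5.

C7D5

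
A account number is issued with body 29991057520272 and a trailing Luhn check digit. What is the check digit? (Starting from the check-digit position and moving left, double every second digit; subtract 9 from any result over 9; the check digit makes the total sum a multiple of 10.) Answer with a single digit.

Partial digits right→left: 2 7 2 0 2 5 7 5 0 1 9 9 9 2
Double every second digit counting from the check-digit position (so the 1st, 3rd, 5th, ... of the partial from the right).
  doubled (with −9 where >9): 4 4 4 5 0 9 9 → sum 35
  kept as-is: 7 0 5 5 1 9 2 → sum 29
Total = 35 + 29 = 64.
Check digit = (10 − (64 mod 10)) mod 10 = 6.

6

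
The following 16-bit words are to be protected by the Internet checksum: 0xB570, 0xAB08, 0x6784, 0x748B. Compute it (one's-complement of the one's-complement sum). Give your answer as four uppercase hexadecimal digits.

C376

One's-complement addition (fold any carry out of bit 15 back into bit 0):
  0xB570 + 0xAB08 = 0x16078 → wrap carry → 0x6079
  0x6079 + 0x6784 = 0x0C7FD
  0xC7FD + 0x748B = 0x13C88 → wrap carry → 0x3C89
One's-complement sum = 0x3C89.
Checksum = ~0x3C89 & 0xFFFF = 0xC376.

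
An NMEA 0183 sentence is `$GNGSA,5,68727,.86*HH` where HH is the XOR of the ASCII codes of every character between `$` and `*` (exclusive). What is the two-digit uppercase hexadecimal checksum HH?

59

XOR the ASCII codes of the payload characters:
  'G' = 0x47 → acc = 0x47
  'N' = 0x4E → acc = 0x09
  'G' = 0x47 → acc = 0x4E
  'S' = 0x53 → acc = 0x1D
  'A' = 0x41 → acc = 0x5C
  ',' = 0x2C → acc = 0x70
  '5' = 0x35 → acc = 0x45
  ',' = 0x2C → acc = 0x69
  '6' = 0x36 → acc = 0x5F
  '8' = 0x38 → acc = 0x67
  '7' = 0x37 → acc = 0x50
  '2' = 0x32 → acc = 0x62
  '7' = 0x37 → acc = 0x55
  ',' = 0x2C → acc = 0x79
  '.' = 0x2E → acc = 0x57
  '8' = 0x38 → acc = 0x6F
  '6' = 0x36 → acc = 0x59
Checksum = 0x59.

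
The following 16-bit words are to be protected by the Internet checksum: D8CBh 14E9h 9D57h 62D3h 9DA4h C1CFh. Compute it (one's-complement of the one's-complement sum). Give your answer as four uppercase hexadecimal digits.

B2AB

One's-complement addition (fold any carry out of bit 15 back into bit 0):
  0xD8CB + 0x14E9 = 0x0EDB4
  0xEDB4 + 0x9D57 = 0x18B0B → wrap carry → 0x8B0C
  0x8B0C + 0x62D3 = 0x0EDDF
  0xEDDF + 0x9DA4 = 0x18B83 → wrap carry → 0x8B84
  0x8B84 + 0xC1CF = 0x14D53 → wrap carry → 0x4D54
One's-complement sum = 0x4D54.
Checksum = ~0x4D54 & 0xFFFF = 0xB2AB.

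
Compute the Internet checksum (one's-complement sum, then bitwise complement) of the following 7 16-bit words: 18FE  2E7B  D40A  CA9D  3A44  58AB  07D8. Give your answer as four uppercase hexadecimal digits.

One's-complement addition (fold any carry out of bit 15 back into bit 0):
  0x18FE + 0x2E7B = 0x04779
  0x4779 + 0xD40A = 0x11B83 → wrap carry → 0x1B84
  0x1B84 + 0xCA9D = 0x0E621
  0xE621 + 0x3A44 = 0x12065 → wrap carry → 0x2066
  0x2066 + 0x58AB = 0x07911
  0x7911 + 0x07D8 = 0x080E9
One's-complement sum = 0x80E9.
Checksum = ~0x80E9 & 0xFFFF = 0x7F16.

7F16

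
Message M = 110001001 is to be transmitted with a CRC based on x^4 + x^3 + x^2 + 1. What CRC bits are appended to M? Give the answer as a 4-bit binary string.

0110

Append 4 zeros: 1100010010000. Divide by 11101 (XOR where the leading bit is 1):
  pos 0: 11000 XOR 11101 = 00101
  pos 2: 10110 XOR 11101 = 01011
  pos 3: 10110 XOR 11101 = 01011
  pos 4: 10111 XOR 11101 = 01010
  pos 5: 10100 XOR 11101 = 01001
  pos 6: 10010 XOR 11101 = 01111
  pos 7: 11110 XOR 11101 = 00011
Remainder (last 4 bits) = 0110. This is the CRC / FCS.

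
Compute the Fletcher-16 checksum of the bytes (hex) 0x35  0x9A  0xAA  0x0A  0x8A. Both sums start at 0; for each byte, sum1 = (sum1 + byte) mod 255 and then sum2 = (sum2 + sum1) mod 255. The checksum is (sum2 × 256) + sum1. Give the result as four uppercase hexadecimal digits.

Running sums (mod 255):
  after byte 0 (0x35): sum1=53, sum2=53
  after byte 1 (0x9A): sum1=207, sum2=5
  after byte 2 (0xAA): sum1=122, sum2=127
  after byte 3 (0x0A): sum1=132, sum2=4
  after byte 4 (0x8A): sum1=15, sum2=19
Checksum = sum2·256 + sum1 = 19·256 + 15 = 4879 = 0x130F.

130F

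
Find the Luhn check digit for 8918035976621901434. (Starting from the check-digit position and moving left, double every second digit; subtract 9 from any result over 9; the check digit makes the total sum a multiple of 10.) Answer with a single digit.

4

Partial digits right→left: 4 3 4 1 0 9 1 2 6 6 7 9 5 3 0 8 1 9 8
Double every second digit counting from the check-digit position (so the 1st, 3rd, 5th, ... of the partial from the right).
  doubled (with −9 where >9): 8 8 0 2 3 5 1 0 2 7 → sum 36
  kept as-is: 3 1 9 2 6 9 3 8 9 → sum 50
Total = 36 + 50 = 86.
Check digit = (10 − (86 mod 10)) mod 10 = 4.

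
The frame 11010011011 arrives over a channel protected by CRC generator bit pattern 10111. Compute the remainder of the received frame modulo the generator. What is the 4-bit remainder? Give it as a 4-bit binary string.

0001

Modulo-2 division of 11010011011 by 10111:
  pos 0: 11010 XOR 10111 = 01101
  pos 1: 11010 XOR 10111 = 01101
  pos 2: 11011 XOR 10111 = 01100
  pos 3: 11001 XOR 10111 = 01110
  pos 4: 11100 XOR 10111 = 01011
  pos 5: 10111 XOR 10111 = 00000
Remainder = 0001 (nonzero — an error is detected).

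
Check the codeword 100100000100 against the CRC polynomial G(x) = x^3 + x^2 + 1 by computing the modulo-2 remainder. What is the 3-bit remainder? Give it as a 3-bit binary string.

001

Modulo-2 division of 100100000100 by 1101:
  pos 0: 1001 XOR 1101 = 0100
  pos 1: 1000 XOR 1101 = 0101
  pos 2: 1010 XOR 1101 = 0111
  pos 3: 1110 XOR 1101 = 0011
  pos 5: 1100 XOR 1101 = 0001
  pos 8: 1100 XOR 1101 = 0001
Remainder = 001 (nonzero — an error is detected).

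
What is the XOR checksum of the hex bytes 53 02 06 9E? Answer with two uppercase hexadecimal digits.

C9

XOR the bytes together:
  start with 0x53
  0x53 ⊕ 0x02 = 0x51
  0x51 ⊕ 0x06 = 0x57
  0x57 ⊕ 0x9E = 0xC9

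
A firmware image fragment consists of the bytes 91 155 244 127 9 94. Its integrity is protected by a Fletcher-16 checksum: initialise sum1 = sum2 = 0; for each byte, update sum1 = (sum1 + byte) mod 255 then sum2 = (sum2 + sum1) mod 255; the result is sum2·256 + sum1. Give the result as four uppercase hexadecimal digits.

F0D2

Running sums (mod 255):
  after byte 0 (91): sum1=91, sum2=91
  after byte 1 (155): sum1=246, sum2=82
  after byte 2 (244): sum1=235, sum2=62
  after byte 3 (127): sum1=107, sum2=169
  after byte 4 (9): sum1=116, sum2=30
  after byte 5 (94): sum1=210, sum2=240
Checksum = sum2·256 + sum1 = 240·256 + 210 = 61650 = 0xF0D2.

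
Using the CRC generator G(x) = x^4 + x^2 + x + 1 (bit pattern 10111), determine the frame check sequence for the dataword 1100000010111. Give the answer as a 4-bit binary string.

Append 4 zeros: 11000000101110000. Divide by 10111 (XOR where the leading bit is 1):
  pos 0: 11000 XOR 10111 = 01111
  pos 1: 11110 XOR 10111 = 01001
  pos 2: 10010 XOR 10111 = 00101
  pos 4: 10101 XOR 10111 = 00010
  pos 7: 10011 XOR 10111 = 00100
  pos 9: 10010 XOR 10111 = 00101
  pos 11: 10100 XOR 10111 = 00011
Remainder (last 4 bits) = 0110. This is the CRC / FCS.

0110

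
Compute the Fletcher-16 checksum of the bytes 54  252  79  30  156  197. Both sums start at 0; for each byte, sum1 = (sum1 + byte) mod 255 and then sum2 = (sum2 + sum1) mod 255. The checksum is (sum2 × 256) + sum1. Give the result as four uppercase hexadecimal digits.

Running sums (mod 255):
  after byte 0 (54): sum1=54, sum2=54
  after byte 1 (252): sum1=51, sum2=105
  after byte 2 (79): sum1=130, sum2=235
  after byte 3 (30): sum1=160, sum2=140
  after byte 4 (156): sum1=61, sum2=201
  after byte 5 (197): sum1=3, sum2=204
Checksum = sum2·256 + sum1 = 204·256 + 3 = 52227 = 0xCC03.

CC03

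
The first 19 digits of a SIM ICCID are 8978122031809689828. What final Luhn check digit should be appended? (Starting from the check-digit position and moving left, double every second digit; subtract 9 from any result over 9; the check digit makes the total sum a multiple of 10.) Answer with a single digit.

Partial digits right→left: 8 2 8 9 8 6 9 0 8 1 3 0 2 2 1 8 7 9 8
Double every second digit counting from the check-digit position (so the 1st, 3rd, 5th, ... of the partial from the right).
  doubled (with −9 where >9): 7 7 7 9 7 6 4 2 5 7 → sum 61
  kept as-is: 2 9 6 0 1 0 2 8 9 → sum 37
Total = 61 + 37 = 98.
Check digit = (10 − (98 mod 10)) mod 10 = 2.

2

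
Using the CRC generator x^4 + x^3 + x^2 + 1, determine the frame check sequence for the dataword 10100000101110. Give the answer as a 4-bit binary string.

Append 4 zeros: 101000001011100000. Divide by 11101 (XOR where the leading bit is 1):
  pos 0: 10100 XOR 11101 = 01001
  pos 1: 10010 XOR 11101 = 01111
  pos 2: 11110 XOR 11101 = 00011
  pos 5: 11010 XOR 11101 = 00111
  pos 7: 11111 XOR 11101 = 00010
  pos 10: 10100 XOR 11101 = 01001
  pos 11: 10010 XOR 11101 = 01111
  pos 12: 11110 XOR 11101 = 00011
Remainder (last 4 bits) = 0110. This is the CRC / FCS.

0110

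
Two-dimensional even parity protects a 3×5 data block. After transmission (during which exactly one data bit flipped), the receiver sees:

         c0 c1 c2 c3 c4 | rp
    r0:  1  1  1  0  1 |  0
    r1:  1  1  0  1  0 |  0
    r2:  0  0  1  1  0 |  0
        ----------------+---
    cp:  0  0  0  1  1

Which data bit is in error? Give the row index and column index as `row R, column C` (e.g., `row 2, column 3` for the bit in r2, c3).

Recompute each row's even parity and compare to rp:
  r0: data parity 0, sent rp 0 → ok
  r1: data parity 1, sent rp 0 → mismatch
  r2: data parity 0, sent rp 0 → ok
Recompute each column's even parity and compare to cp:
  c0: data parity 0, sent cp 0 → ok
  c1: data parity 0, sent cp 0 → ok
  c2: data parity 0, sent cp 0 → ok
  c3: data parity 0, sent cp 1 → mismatch
  c4: data parity 1, sent cp 1 → ok
Exactly one row (r1) and one column (c3) fail → the flipped bit is at their intersection.

row 1, column 3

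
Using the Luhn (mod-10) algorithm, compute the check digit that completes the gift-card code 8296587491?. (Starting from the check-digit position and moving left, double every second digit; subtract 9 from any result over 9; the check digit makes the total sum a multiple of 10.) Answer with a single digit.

Partial digits right→left: 1 9 4 7 8 5 6 9 2 8
Double every second digit counting from the check-digit position (so the 1st, 3rd, 5th, ... of the partial from the right).
  doubled (with −9 where >9): 2 8 7 3 4 → sum 24
  kept as-is: 9 7 5 9 8 → sum 38
Total = 24 + 38 = 62.
Check digit = (10 − (62 mod 10)) mod 10 = 8.

8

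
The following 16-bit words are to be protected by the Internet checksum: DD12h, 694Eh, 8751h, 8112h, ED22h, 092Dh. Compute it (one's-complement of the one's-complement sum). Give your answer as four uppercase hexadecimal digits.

One's-complement addition (fold any carry out of bit 15 back into bit 0):
  0xDD12 + 0x694E = 0x14660 → wrap carry → 0x4661
  0x4661 + 0x8751 = 0x0CDB2
  0xCDB2 + 0x8112 = 0x14EC4 → wrap carry → 0x4EC5
  0x4EC5 + 0xED22 = 0x13BE7 → wrap carry → 0x3BE8
  0x3BE8 + 0x092D = 0x04515
One's-complement sum = 0x4515.
Checksum = ~0x4515 & 0xFFFF = 0xBAEA.

BAEA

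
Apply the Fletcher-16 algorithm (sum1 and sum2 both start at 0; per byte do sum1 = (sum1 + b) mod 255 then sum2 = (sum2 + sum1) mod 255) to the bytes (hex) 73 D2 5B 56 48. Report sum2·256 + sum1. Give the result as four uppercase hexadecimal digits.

9340

Running sums (mod 255):
  after byte 0 (73): sum1=115, sum2=115
  after byte 1 (D2): sum1=70, sum2=185
  after byte 2 (5B): sum1=161, sum2=91
  after byte 3 (56): sum1=247, sum2=83
  after byte 4 (48): sum1=64, sum2=147
Checksum = sum2·256 + sum1 = 147·256 + 64 = 37696 = 0x9340.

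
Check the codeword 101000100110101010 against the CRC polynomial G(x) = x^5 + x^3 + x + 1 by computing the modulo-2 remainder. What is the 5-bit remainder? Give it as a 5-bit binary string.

Modulo-2 division of 101000100110101010 by 101011:
  pos 0: 101000 XOR 101011 = 000011
  pos 4: 111001 XOR 101011 = 010010
  pos 5: 100101 XOR 101011 = 001110
  pos 7: 111001 XOR 101011 = 010010
  pos 8: 100100 XOR 101011 = 001111
  pos 10: 111110 XOR 101011 = 010101
  pos 11: 101011 XOR 101011 = 000000
Remainder = 00000 (zero — the frame passes the CRC check).

00000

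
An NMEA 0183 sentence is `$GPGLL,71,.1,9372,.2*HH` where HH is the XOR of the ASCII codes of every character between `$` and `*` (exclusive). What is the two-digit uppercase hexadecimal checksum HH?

5A

XOR the ASCII codes of the payload characters:
  'G' = 0x47 → acc = 0x47
  'P' = 0x50 → acc = 0x17
  'G' = 0x47 → acc = 0x50
  'L' = 0x4C → acc = 0x1C
  'L' = 0x4C → acc = 0x50
  ',' = 0x2C → acc = 0x7C
  '7' = 0x37 → acc = 0x4B
  '1' = 0x31 → acc = 0x7A
  ',' = 0x2C → acc = 0x56
  '.' = 0x2E → acc = 0x78
  '1' = 0x31 → acc = 0x49
  ',' = 0x2C → acc = 0x65
  '9' = 0x39 → acc = 0x5C
  '3' = 0x33 → acc = 0x6F
  '7' = 0x37 → acc = 0x58
  '2' = 0x32 → acc = 0x6A
  ',' = 0x2C → acc = 0x46
  '.' = 0x2E → acc = 0x68
  '2' = 0x32 → acc = 0x5A
Checksum = 0x5A.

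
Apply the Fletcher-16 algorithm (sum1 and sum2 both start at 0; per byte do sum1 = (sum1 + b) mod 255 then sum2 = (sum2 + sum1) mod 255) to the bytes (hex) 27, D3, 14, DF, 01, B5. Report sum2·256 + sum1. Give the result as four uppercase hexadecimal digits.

B5A5

Running sums (mod 255):
  after byte 0 (27): sum1=39, sum2=39
  after byte 1 (D3): sum1=250, sum2=34
  after byte 2 (14): sum1=15, sum2=49
  after byte 3 (DF): sum1=238, sum2=32
  after byte 4 (01): sum1=239, sum2=16
  after byte 5 (B5): sum1=165, sum2=181
Checksum = sum2·256 + sum1 = 181·256 + 165 = 46501 = 0xB5A5.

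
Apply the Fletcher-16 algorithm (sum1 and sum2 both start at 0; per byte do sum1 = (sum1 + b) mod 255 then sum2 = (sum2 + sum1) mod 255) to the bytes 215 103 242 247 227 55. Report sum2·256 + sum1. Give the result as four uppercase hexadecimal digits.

C645

Running sums (mod 255):
  after byte 0 (215): sum1=215, sum2=215
  after byte 1 (103): sum1=63, sum2=23
  after byte 2 (242): sum1=50, sum2=73
  after byte 3 (247): sum1=42, sum2=115
  after byte 4 (227): sum1=14, sum2=129
  after byte 5 (55): sum1=69, sum2=198
Checksum = sum2·256 + sum1 = 198·256 + 69 = 50757 = 0xC645.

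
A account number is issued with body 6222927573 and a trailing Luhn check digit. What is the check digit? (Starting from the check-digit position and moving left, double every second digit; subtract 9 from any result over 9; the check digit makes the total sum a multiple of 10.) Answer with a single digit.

0

Partial digits right→left: 3 7 5 7 2 9 2 2 2 6
Double every second digit counting from the check-digit position (so the 1st, 3rd, 5th, ... of the partial from the right).
  doubled (with −9 where >9): 6 1 4 4 4 → sum 19
  kept as-is: 7 7 9 2 6 → sum 31
Total = 19 + 31 = 50.
Check digit = (10 − (50 mod 10)) mod 10 = 0.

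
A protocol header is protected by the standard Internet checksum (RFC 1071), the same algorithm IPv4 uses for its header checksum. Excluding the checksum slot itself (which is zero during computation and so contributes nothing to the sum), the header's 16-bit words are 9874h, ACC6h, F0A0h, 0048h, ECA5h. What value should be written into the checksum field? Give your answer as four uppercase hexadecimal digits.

One's-complement addition (fold any carry out of bit 15 back into bit 0):
  0x9874 + 0xACC6 = 0x1453A → wrap carry → 0x453B
  0x453B + 0xF0A0 = 0x135DB → wrap carry → 0x35DC
  0x35DC + 0x0048 = 0x03624
  0x3624 + 0xECA5 = 0x122C9 → wrap carry → 0x22CA
One's-complement sum = 0x22CA.
Checksum = ~0x22CA & 0xFFFF = 0xDD35.

DD35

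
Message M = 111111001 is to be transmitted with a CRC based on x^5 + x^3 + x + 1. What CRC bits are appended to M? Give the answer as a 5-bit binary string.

Append 5 zeros: 11111100100000. Divide by 101011 (XOR where the leading bit is 1):
  pos 0: 111111 XOR 101011 = 010100
  pos 1: 101000 XOR 101011 = 000011
  pos 5: 110100 XOR 101011 = 011111
  pos 6: 111110 XOR 101011 = 010101
  pos 7: 101010 XOR 101011 = 000001
Remainder (last 5 bits) = 00010. This is the CRC / FCS.

00010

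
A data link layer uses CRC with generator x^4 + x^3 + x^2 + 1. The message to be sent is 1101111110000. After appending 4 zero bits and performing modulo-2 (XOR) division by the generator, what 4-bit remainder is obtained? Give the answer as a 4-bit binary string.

Append 4 zeros: 11011111100000000. Divide by 11101 (XOR where the leading bit is 1):
  pos 0: 11011 XOR 11101 = 00110
  pos 2: 11011 XOR 11101 = 00110
  pos 4: 11011 XOR 11101 = 00110
  pos 6: 11000 XOR 11101 = 00101
  pos 8: 10100 XOR 11101 = 01001
  pos 9: 10010 XOR 11101 = 01111
  pos 10: 11110 XOR 11101 = 00011
Remainder (last 4 bits) = 1100. This is the CRC / FCS.

1100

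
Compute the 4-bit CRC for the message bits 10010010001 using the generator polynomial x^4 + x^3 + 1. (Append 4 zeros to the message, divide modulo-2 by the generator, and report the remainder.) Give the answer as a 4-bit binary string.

Append 4 zeros: 100100100010000. Divide by 11001 (XOR where the leading bit is 1):
  pos 0: 10010 XOR 11001 = 01011
  pos 1: 10110 XOR 11001 = 01111
  pos 2: 11111 XOR 11001 = 00110
  pos 4: 11000 XOR 11001 = 00001
  pos 8: 10100 XOR 11001 = 01101
  pos 9: 11010 XOR 11001 = 00011
Remainder (last 4 bits) = 0110. This is the CRC / FCS.

0110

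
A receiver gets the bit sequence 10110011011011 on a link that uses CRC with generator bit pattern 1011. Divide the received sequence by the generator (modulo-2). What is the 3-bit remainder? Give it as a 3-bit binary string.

Modulo-2 division of 10110011011011 by 1011:
  pos 0: 1011 XOR 1011 = 0000
  pos 6: 1101 XOR 1011 = 0110
  pos 7: 1101 XOR 1011 = 0110
  pos 8: 1100 XOR 1011 = 0111
  pos 9: 1111 XOR 1011 = 0100
  pos 10: 1001 XOR 1011 = 0010
Remainder = 010 (nonzero — an error is detected).

010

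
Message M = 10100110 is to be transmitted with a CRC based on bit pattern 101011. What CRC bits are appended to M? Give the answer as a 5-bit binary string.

Append 5 zeros: 1010011000000. Divide by 101011 (XOR where the leading bit is 1):
  pos 0: 101001 XOR 101011 = 000010
  pos 4: 101000 XOR 101011 = 000011
Remainder (last 5 bits) = 11000. This is the CRC / FCS.

11000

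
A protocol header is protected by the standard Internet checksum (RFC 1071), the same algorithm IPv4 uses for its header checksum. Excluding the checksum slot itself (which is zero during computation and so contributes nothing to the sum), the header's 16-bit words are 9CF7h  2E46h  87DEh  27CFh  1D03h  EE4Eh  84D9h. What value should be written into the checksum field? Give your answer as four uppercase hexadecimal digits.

One's-complement addition (fold any carry out of bit 15 back into bit 0):
  0x9CF7 + 0x2E46 = 0x0CB3D
  0xCB3D + 0x87DE = 0x1531B → wrap carry → 0x531C
  0x531C + 0x27CF = 0x07AEB
  0x7AEB + 0x1D03 = 0x097EE
  0x97EE + 0xEE4E = 0x1863C → wrap carry → 0x863D
  0x863D + 0x84D9 = 0x10B16 → wrap carry → 0x0B17
One's-complement sum = 0x0B17.
Checksum = ~0x0B17 & 0xFFFF = 0xF4E8.

F4E8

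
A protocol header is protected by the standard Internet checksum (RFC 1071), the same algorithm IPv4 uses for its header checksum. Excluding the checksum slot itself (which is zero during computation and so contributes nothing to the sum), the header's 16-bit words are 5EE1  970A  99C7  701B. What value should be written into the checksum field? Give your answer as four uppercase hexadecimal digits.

One's-complement addition (fold any carry out of bit 15 back into bit 0):
  0x5EE1 + 0x970A = 0x0F5EB
  0xF5EB + 0x99C7 = 0x18FB2 → wrap carry → 0x8FB3
  0x8FB3 + 0x701B = 0x0FFCE
One's-complement sum = 0xFFCE.
Checksum = ~0xFFCE & 0xFFFF = 0x0031.

0031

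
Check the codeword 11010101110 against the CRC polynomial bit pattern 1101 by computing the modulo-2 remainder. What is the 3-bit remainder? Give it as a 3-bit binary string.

000

Modulo-2 division of 11010101110 by 1101:
  pos 0: 1101 XOR 1101 = 0000
  pos 5: 1011 XOR 1101 = 0110
  pos 6: 1101 XOR 1101 = 0000
Remainder = 000 (zero — the frame passes the CRC check).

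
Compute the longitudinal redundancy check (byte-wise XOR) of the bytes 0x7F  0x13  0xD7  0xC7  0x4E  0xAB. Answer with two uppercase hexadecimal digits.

XOR the bytes together:
  start with 0x7F
  0x7F ⊕ 0x13 = 0x6C
  0x6C ⊕ 0xD7 = 0xBB
  0xBB ⊕ 0xC7 = 0x7C
  0x7C ⊕ 0x4E = 0x32
  0x32 ⊕ 0xAB = 0x99

99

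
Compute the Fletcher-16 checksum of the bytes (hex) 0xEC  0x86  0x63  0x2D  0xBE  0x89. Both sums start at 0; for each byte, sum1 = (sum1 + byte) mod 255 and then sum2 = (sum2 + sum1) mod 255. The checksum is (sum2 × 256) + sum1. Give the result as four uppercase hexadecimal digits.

4A4C

Running sums (mod 255):
  after byte 0 (0xEC): sum1=236, sum2=236
  after byte 1 (0x86): sum1=115, sum2=96
  after byte 2 (0x63): sum1=214, sum2=55
  after byte 3 (0x2D): sum1=4, sum2=59
  after byte 4 (0xBE): sum1=194, sum2=253
  after byte 5 (0x89): sum1=76, sum2=74
Checksum = sum2·256 + sum1 = 74·256 + 76 = 19020 = 0x4A4C.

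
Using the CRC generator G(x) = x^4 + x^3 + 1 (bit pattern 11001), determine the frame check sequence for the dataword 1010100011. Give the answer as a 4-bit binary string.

1100

Append 4 zeros: 10101000110000. Divide by 11001 (XOR where the leading bit is 1):
  pos 0: 10101 XOR 11001 = 01100
  pos 1: 11000 XOR 11001 = 00001
  pos 5: 10011 XOR 11001 = 01010
  pos 6: 10100 XOR 11001 = 01101
  pos 7: 11010 XOR 11001 = 00011
Remainder (last 4 bits) = 1100. This is the CRC / FCS.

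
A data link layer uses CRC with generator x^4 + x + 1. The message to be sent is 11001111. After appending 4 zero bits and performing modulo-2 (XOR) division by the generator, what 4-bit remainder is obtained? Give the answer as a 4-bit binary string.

Append 4 zeros: 110011110000. Divide by 10011 (XOR where the leading bit is 1):
  pos 0: 11001 XOR 10011 = 01010
  pos 1: 10101 XOR 10011 = 00110
  pos 3: 11011 XOR 10011 = 01000
  pos 4: 10000 XOR 10011 = 00011
  pos 7: 11000 XOR 10011 = 01011
Remainder (last 4 bits) = 1011. This is the CRC / FCS.

1011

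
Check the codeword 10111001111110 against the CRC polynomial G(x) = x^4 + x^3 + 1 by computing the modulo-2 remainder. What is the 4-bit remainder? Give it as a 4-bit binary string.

0111

Modulo-2 division of 10111001111110 by 11001:
  pos 0: 10111 XOR 11001 = 01110
  pos 1: 11100 XOR 11001 = 00101
  pos 3: 10101 XOR 11001 = 01100
  pos 4: 11001 XOR 11001 = 00000
  pos 9: 11110 XOR 11001 = 00111
Remainder = 0111 (nonzero — an error is detected).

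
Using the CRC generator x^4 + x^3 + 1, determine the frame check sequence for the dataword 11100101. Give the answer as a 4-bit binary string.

0100

Append 4 zeros: 111001010000. Divide by 11001 (XOR where the leading bit is 1):
  pos 0: 11100 XOR 11001 = 00101
  pos 2: 10110 XOR 11001 = 01111
  pos 3: 11111 XOR 11001 = 00110
  pos 5: 11000 XOR 11001 = 00001
Remainder (last 4 bits) = 0100. This is the CRC / FCS.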